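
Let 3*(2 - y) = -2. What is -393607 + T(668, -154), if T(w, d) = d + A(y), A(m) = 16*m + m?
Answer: -1181147/3 ≈ -3.9372e+5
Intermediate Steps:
y = 8/3 (y = 2 - ⅓*(-2) = 2 + ⅔ = 8/3 ≈ 2.6667)
A(m) = 17*m
T(w, d) = 136/3 + d (T(w, d) = d + 17*(8/3) = d + 136/3 = 136/3 + d)
-393607 + T(668, -154) = -393607 + (136/3 - 154) = -393607 - 326/3 = -1181147/3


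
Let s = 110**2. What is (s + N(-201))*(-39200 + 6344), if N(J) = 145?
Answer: -402321720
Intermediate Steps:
s = 12100
(s + N(-201))*(-39200 + 6344) = (12100 + 145)*(-39200 + 6344) = 12245*(-32856) = -402321720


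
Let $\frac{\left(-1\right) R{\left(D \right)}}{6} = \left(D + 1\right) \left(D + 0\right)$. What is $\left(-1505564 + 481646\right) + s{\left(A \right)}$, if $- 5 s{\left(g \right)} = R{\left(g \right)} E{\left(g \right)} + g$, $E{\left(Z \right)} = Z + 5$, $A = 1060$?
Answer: $1436291350$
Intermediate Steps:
$R{\left(D \right)} = - 6 D \left(1 + D\right)$ ($R{\left(D \right)} = - 6 \left(D + 1\right) \left(D + 0\right) = - 6 \left(1 + D\right) D = - 6 D \left(1 + D\right)$)
$E{\left(Z \right)} = 5 + Z$
$s{\left(g \right)} = - \frac{g}{5} + \frac{6 g \left(1 + g\right) \left(5 + g\right)}{5}$ ($s{\left(g \right)} = - \frac{- 6 g \left(1 + g\right) \left(5 + g\right) + g}{5} = - \frac{g - 6 g \left(1 + g\right) \left(5 + g\right)}{5} = - \frac{g}{5} + \frac{6 g \left(1 + g\right) \left(5 + g\right)}{5}$)
$\left(-1505564 + 481646\right) + s{\left(A \right)} = \left(-1505564 + 481646\right) + \frac{1}{5} \cdot 1060 \left(-1 + 6 \left(1 + 1060\right) \left(5 + 1060\right)\right) = -1023918 + \frac{1}{5} \cdot 1060 \left(-1 + 6 \cdot 1061 \cdot 1065\right) = -1023918 + \frac{1}{5} \cdot 1060 \left(-1 + 6779790\right) = -1023918 + \frac{1}{5} \cdot 1060 \cdot 6779789 = -1023918 + 1437315268 = 1436291350$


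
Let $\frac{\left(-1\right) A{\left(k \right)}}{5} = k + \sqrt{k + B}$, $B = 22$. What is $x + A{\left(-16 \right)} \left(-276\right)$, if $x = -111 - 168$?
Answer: $-22359 + 1380 \sqrt{6} \approx -18979.0$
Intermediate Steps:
$x = -279$
$A{\left(k \right)} = - 5 k - 5 \sqrt{22 + k}$ ($A{\left(k \right)} = - 5 \left(k + \sqrt{k + 22}\right) = - 5 \left(k + \sqrt{22 + k}\right) = - 5 k - 5 \sqrt{22 + k}$)
$x + A{\left(-16 \right)} \left(-276\right) = -279 + \left(\left(-5\right) \left(-16\right) - 5 \sqrt{22 - 16}\right) \left(-276\right) = -279 + \left(80 - 5 \sqrt{6}\right) \left(-276\right) = -279 - \left(22080 - 1380 \sqrt{6}\right) = -22359 + 1380 \sqrt{6}$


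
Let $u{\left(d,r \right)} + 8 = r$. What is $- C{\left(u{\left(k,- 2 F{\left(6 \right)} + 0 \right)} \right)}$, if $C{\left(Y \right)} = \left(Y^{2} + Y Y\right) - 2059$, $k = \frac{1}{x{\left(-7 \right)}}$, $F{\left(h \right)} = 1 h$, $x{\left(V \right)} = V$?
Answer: $1259$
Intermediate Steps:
$F{\left(h \right)} = h$
$k = - \frac{1}{7}$ ($k = \frac{1}{-7} = - \frac{1}{7} \approx -0.14286$)
$u{\left(d,r \right)} = -8 + r$
$C{\left(Y \right)} = -2059 + 2 Y^{2}$ ($C{\left(Y \right)} = \left(Y^{2} + Y^{2}\right) - 2059 = 2 Y^{2} - 2059 = -2059 + 2 Y^{2}$)
$- C{\left(u{\left(k,- 2 F{\left(6 \right)} + 0 \right)} \right)} = - (-2059 + 2 \left(-8 + \left(\left(-2\right) 6 + 0\right)\right)^{2}) = - (-2059 + 2 \left(-8 + \left(-12 + 0\right)\right)^{2}) = - (-2059 + 2 \left(-8 - 12\right)^{2}) = - (-2059 + 2 \left(-20\right)^{2}) = - (-2059 + 2 \cdot 400) = - (-2059 + 800) = \left(-1\right) \left(-1259\right) = 1259$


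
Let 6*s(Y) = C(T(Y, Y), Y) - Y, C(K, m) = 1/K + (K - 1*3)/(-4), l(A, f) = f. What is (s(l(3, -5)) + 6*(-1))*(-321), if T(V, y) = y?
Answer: 7811/5 ≈ 1562.2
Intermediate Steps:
C(K, m) = ¾ + 1/K - K/4 (C(K, m) = 1/K + (K - 3)*(-¼) = 1/K + (-3 + K)*(-¼) = 1/K + (¾ - K/4) = ¾ + 1/K - K/4)
s(Y) = -Y/6 + (4 - Y*(-3 + Y))/(24*Y) (s(Y) = ((4 - Y*(-3 + Y))/(4*Y) - Y)/6 = (-Y + (4 - Y*(-3 + Y))/(4*Y))/6 = -Y/6 + (4 - Y*(-3 + Y))/(24*Y))
(s(l(3, -5)) + 6*(-1))*(-321) = ((1/24)*(4 - 5*(-5)² + 3*(-5))/(-5) + 6*(-1))*(-321) = ((1/24)*(-⅕)*(4 - 5*25 - 15) - 6)*(-321) = ((1/24)*(-⅕)*(4 - 125 - 15) - 6)*(-321) = ((1/24)*(-⅕)*(-136) - 6)*(-321) = (17/15 - 6)*(-321) = -73/15*(-321) = 7811/5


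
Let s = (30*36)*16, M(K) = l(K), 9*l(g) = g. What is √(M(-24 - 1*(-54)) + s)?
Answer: 5*√6222/3 ≈ 131.47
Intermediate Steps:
l(g) = g/9
M(K) = K/9
s = 17280 (s = 1080*16 = 17280)
√(M(-24 - 1*(-54)) + s) = √((-24 - 1*(-54))/9 + 17280) = √((-24 + 54)/9 + 17280) = √((⅑)*30 + 17280) = √(10/3 + 17280) = √(51850/3) = 5*√6222/3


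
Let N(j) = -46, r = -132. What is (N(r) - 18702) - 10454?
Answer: -29202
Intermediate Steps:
(N(r) - 18702) - 10454 = (-46 - 18702) - 10454 = -18748 - 10454 = -29202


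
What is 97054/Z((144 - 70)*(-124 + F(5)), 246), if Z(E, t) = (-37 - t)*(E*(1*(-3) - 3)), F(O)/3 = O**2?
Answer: -48527/3078474 ≈ -0.015763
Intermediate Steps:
F(O) = 3*O**2
Z(E, t) = -6*E*(-37 - t) (Z(E, t) = (-37 - t)*(E*(-3 - 3)) = (-37 - t)*(E*(-6)) = (-37 - t)*(-6*E) = -6*E*(-37 - t))
97054/Z((144 - 70)*(-124 + F(5)), 246) = 97054/((6*((144 - 70)*(-124 + 3*5**2))*(37 + 246))) = 97054/((6*(74*(-124 + 3*25))*283)) = 97054/((6*(74*(-124 + 75))*283)) = 97054/((6*(74*(-49))*283)) = 97054/((6*(-3626)*283)) = 97054/(-6156948) = 97054*(-1/6156948) = -48527/3078474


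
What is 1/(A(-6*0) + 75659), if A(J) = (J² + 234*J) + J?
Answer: 1/75659 ≈ 1.3217e-5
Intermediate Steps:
A(J) = J² + 235*J
1/(A(-6*0) + 75659) = 1/((-6*0)*(235 - 6*0) + 75659) = 1/(0*(235 + 0) + 75659) = 1/(0*235 + 75659) = 1/(0 + 75659) = 1/75659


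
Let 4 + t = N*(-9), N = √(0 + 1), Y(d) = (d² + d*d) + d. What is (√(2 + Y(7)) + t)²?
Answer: (13 - √107)² ≈ 7.0539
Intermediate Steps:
Y(d) = d + 2*d² (Y(d) = (d² + d²) + d = 2*d² + d = d + 2*d²)
N = 1 (N = √1 = 1)
t = -13 (t = -4 + 1*(-9) = -4 - 9 = -13)
(√(2 + Y(7)) + t)² = (√(2 + 7*(1 + 2*7)) - 13)² = (√(2 + 7*(1 + 14)) - 13)² = (√(2 + 7*15) - 13)² = (√(2 + 105) - 13)² = (√107 - 13)² = (-13 + √107)²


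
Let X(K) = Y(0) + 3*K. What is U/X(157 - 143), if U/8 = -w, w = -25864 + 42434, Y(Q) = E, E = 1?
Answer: -132560/43 ≈ -3082.8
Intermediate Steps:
Y(Q) = 1
X(K) = 1 + 3*K
w = 16570
U = -132560 (U = 8*(-1*16570) = 8*(-16570) = -132560)
U/X(157 - 143) = -132560/(1 + 3*(157 - 143)) = -132560/(1 + 3*14) = -132560/(1 + 42) = -132560/43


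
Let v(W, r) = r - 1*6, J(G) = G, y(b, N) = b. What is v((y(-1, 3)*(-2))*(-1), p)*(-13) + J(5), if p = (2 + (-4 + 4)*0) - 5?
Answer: 122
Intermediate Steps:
p = -3 (p = (2 + 0*0) - 5 = (2 + 0) - 5 = 2 - 5 = -3)
v(W, r) = -6 + r (v(W, r) = r - 6 = -6 + r)
v((y(-1, 3)*(-2))*(-1), p)*(-13) + J(5) = (-6 - 3)*(-13) + 5 = -9*(-13) + 5 = 117 + 5 = 122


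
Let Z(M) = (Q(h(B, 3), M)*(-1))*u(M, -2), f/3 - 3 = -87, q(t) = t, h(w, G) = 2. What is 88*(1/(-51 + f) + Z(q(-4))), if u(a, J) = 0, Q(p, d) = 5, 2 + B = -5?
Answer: -88/303 ≈ -0.29043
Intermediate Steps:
B = -7 (B = -2 - 5 = -7)
f = -252 (f = 9 + 3*(-87) = 9 - 261 = -252)
Z(M) = 0 (Z(M) = (5*(-1))*0 = -5*0 = 0)
88*(1/(-51 + f) + Z(q(-4))) = 88*(1/(-51 - 252) + 0) = 88*(1/(-303) + 0) = 88*(-1/303 + 0) = 88*(-1/303) = -88/303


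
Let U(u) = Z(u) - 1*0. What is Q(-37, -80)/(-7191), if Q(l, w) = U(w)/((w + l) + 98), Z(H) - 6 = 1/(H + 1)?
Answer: 473/10793691 ≈ 4.3822e-5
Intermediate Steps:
Z(H) = 6 + 1/(1 + H) (Z(H) = 6 + 1/(H + 1) = 6 + 1/(1 + H))
U(u) = (7 + 6*u)/(1 + u) (U(u) = (7 + 6*u)/(1 + u) - 1*0 = (7 + 6*u)/(1 + u) + 0 = (7 + 6*u)/(1 + u))
Q(l, w) = (7 + 6*w)/((1 + w)*(98 + l + w)) (Q(l, w) = ((7 + 6*w)/(1 + w))/((w + l) + 98) = ((7 + 6*w)/(1 + w))/((l + w) + 98) = ((7 + 6*w)/(1 + w))/(98 + l + w) = (7 + 6*w)/((1 + w)*(98 + l + w)))
Q(-37, -80)/(-7191) = ((7 + 6*(-80))/((1 - 80)*(98 - 37 - 80)))/(-7191) = ((7 - 480)/(-79*(-19)))*(-1/7191) = -1/79*(-1/19)*(-473)*(-1/7191) = -473/1501*(-1/7191) = 473/10793691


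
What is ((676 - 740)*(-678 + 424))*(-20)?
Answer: -325120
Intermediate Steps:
((676 - 740)*(-678 + 424))*(-20) = -64*(-254)*(-20) = 16256*(-20) = -325120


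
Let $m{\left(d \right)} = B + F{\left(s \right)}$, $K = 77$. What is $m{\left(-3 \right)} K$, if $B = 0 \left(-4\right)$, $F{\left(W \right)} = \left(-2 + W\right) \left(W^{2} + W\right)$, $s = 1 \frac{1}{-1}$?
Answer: $0$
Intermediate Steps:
$s = -1$ ($s = 1 \left(-1\right) = -1$)
$F{\left(W \right)} = \left(-2 + W\right) \left(W + W^{2}\right)$
$B = 0$
$m{\left(d \right)} = 0$ ($m{\left(d \right)} = 0 - \left(-2 + \left(-1\right)^{2} - -1\right) = 0 - \left(-2 + 1 + 1\right) = 0 - 0 = 0 + 0 = 0$)
$m{\left(-3 \right)} K = 0 \cdot 77 = 0$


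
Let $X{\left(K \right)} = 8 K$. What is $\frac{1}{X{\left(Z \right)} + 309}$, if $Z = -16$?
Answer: $\frac{1}{181} \approx 0.0055249$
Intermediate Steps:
$\frac{1}{X{\left(Z \right)} + 309} = \frac{1}{8 \left(-16\right) + 309} = \frac{1}{-128 + 309} = \frac{1}{181}$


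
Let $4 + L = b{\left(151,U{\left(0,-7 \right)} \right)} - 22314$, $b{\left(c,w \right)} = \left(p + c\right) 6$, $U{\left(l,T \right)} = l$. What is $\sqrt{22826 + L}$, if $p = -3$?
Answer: $2 \sqrt{349} \approx 37.363$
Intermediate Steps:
$b{\left(c,w \right)} = -18 + 6 c$ ($b{\left(c,w \right)} = \left(-3 + c\right) 6 = -18 + 6 c$)
$L = -21430$ ($L = -4 + \left(\left(-18 + 6 \cdot 151\right) - 22314\right) = -4 + \left(\left(-18 + 906\right) - 22314\right) = -4 + \left(888 - 22314\right) = -4 - 21426 = -21430$)
$\sqrt{22826 + L} = \sqrt{22826 - 21430} = \sqrt{1396} = 2 \sqrt{349}$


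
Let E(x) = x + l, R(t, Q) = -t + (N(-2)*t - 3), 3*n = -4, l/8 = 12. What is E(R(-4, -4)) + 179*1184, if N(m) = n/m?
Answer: 636091/3 ≈ 2.1203e+5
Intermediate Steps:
l = 96 (l = 8*12 = 96)
n = -4/3 (n = (⅓)*(-4) = -4/3 ≈ -1.3333)
N(m) = -4/(3*m)
R(t, Q) = -3 - t/3 (R(t, Q) = -t + ((-4/3/(-2))*t - 3) = -t + ((-4/3*(-½))*t - 3) = -t + (2*t/3 - 3) = -t + (-3 + 2*t/3) = -3 - t/3)
E(x) = 96 + x (E(x) = x + 96 = 96 + x)
E(R(-4, -4)) + 179*1184 = (96 + (-3 - ⅓*(-4))) + 179*1184 = (96 + (-3 + 4/3)) + 211936 = (96 - 5/3) + 211936 = 283/3 + 211936 = 636091/3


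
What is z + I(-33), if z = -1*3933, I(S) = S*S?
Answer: -2844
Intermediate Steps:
I(S) = S**2
z = -3933
z + I(-33) = -3933 + (-33)**2 = -3933 + 1089 = -2844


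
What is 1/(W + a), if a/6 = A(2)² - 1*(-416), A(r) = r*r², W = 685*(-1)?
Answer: 1/2195 ≈ 0.00045558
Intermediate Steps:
W = -685
A(r) = r³
a = 2880 (a = 6*((2³)² - 1*(-416)) = 6*(8² + 416) = 6*(64 + 416) = 6*480 = 2880)
1/(W + a) = 1/(-685 + 2880) = 1/2195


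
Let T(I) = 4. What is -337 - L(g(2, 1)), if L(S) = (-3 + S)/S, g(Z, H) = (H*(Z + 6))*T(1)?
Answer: -10813/32 ≈ -337.91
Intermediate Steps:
g(Z, H) = 4*H*(6 + Z) (g(Z, H) = (H*(Z + 6))*4 = (H*(6 + Z))*4 = 4*H*(6 + Z))
L(S) = (-3 + S)/S
-337 - L(g(2, 1)) = -337 - (-3 + 4*1*(6 + 2))/(4*1*(6 + 2)) = -337 - (-3 + 4*1*8)/(4*1*8) = -337 - (-3 + 32)/32 = -337 - 29/32 = -10813/32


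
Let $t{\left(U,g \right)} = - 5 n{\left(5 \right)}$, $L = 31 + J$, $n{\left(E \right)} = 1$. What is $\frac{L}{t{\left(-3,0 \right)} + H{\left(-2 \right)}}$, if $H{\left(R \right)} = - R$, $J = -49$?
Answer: $6$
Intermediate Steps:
$L = -18$ ($L = 31 - 49 = -18$)
$t{\left(U,g \right)} = -5$ ($t{\left(U,g \right)} = \left(-5\right) 1 = -5$)
$\frac{L}{t{\left(-3,0 \right)} + H{\left(-2 \right)}} = - \frac{18}{-5 - -2} = - \frac{18}{-5 + 2} = - \frac{18}{-3} = \left(-18\right) \left(- \frac{1}{3}\right) = 6$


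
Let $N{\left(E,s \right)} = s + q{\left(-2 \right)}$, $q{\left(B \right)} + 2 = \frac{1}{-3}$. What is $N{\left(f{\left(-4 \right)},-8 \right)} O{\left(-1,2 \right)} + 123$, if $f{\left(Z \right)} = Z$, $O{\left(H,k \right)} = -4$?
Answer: $\frac{493}{3} \approx 164.33$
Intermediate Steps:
$q{\left(B \right)} = - \frac{7}{3}$ ($q{\left(B \right)} = -2 + \frac{1}{-3} = -2 - \frac{1}{3} = - \frac{7}{3}$)
$N{\left(E,s \right)} = - \frac{7}{3} + s$ ($N{\left(E,s \right)} = s - \frac{7}{3} = - \frac{7}{3} + s$)
$N{\left(f{\left(-4 \right)},-8 \right)} O{\left(-1,2 \right)} + 123 = \left(- \frac{7}{3} - 8\right) \left(-4\right) + 123 = \left(- \frac{31}{3}\right) \left(-4\right) + 123 = \frac{124}{3} + 123 = \frac{493}{3}$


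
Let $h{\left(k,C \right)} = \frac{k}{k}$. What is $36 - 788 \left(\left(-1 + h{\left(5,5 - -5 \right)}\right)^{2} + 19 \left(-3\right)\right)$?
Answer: $44952$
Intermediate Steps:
$h{\left(k,C \right)} = 1$
$36 - 788 \left(\left(-1 + h{\left(5,5 - -5 \right)}\right)^{2} + 19 \left(-3\right)\right) = 36 - 788 \left(\left(-1 + 1\right)^{2} + 19 \left(-3\right)\right) = 36 - 788 \left(0^{2} - 57\right) = 36 - 788 \left(0 - 57\right) = 36 - -44916 = 36 + 44916 = 44952$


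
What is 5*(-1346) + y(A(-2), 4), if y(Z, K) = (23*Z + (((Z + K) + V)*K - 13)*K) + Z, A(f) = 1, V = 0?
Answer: -6678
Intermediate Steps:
y(Z, K) = 24*Z + K*(-13 + K*(K + Z)) (y(Z, K) = (23*Z + (((Z + K) + 0)*K - 13)*K) + Z = (23*Z + (((K + Z) + 0)*K - 13)*K) + Z = (23*Z + ((K + Z)*K - 13)*K) + Z = (23*Z + (K*(K + Z) - 13)*K) + Z = (23*Z + (-13 + K*(K + Z))*K) + Z = (23*Z + K*(-13 + K*(K + Z))) + Z = 24*Z + K*(-13 + K*(K + Z)))
5*(-1346) + y(A(-2), 4) = 5*(-1346) + (4³ - 13*4 + 24*1 + 1*4²) = -6730 + (64 - 52 + 24 + 1*16) = -6730 + (64 - 52 + 24 + 16) = -6730 + 52 = -6678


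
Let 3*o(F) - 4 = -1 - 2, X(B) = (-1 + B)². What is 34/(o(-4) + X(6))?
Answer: 51/38 ≈ 1.3421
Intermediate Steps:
o(F) = ⅓ (o(F) = 4/3 + (-1 - 2)/3 = 4/3 + (⅓)*(-3) = 4/3 - 1 = ⅓)
34/(o(-4) + X(6)) = 34/(⅓ + (-1 + 6)²) = 34/(⅓ + 5²) = 34/(⅓ + 25) = 34/(76/3) = (3/76)*34 = 51/38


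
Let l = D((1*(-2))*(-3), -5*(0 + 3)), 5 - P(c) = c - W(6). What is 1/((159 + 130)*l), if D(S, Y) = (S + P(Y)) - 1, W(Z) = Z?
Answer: 1/8959 ≈ 0.00011162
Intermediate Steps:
P(c) = 11 - c (P(c) = 5 - (c - 1*6) = 5 - (c - 6) = 5 - (-6 + c) = 5 + (6 - c) = 11 - c)
D(S, Y) = 10 + S - Y (D(S, Y) = (S + (11 - Y)) - 1 = (11 + S - Y) - 1 = 10 + S - Y)
l = 31 (l = 10 + (1*(-2))*(-3) - (-5)*(0 + 3) = 10 - 2*(-3) - (-5)*3 = 10 + 6 - 1*(-15) = 10 + 6 + 15 = 31)
1/((159 + 130)*l) = 1/((159 + 130)*31) = 1/(289*31) = 1/8959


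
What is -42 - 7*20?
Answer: -182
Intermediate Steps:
-42 - 7*20 = -42 - 140 = -182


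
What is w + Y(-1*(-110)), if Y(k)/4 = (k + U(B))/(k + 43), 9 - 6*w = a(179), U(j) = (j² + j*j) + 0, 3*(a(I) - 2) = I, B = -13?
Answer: 449/153 ≈ 2.9346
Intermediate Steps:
a(I) = 2 + I/3
U(j) = 2*j² (U(j) = (j² + j²) + 0 = 2*j² + 0 = 2*j²)
w = -79/9 (w = 3/2 - (2 + (⅓)*179)/6 = 3/2 - (2 + 179/3)/6 = 3/2 - ⅙*185/3 = 3/2 - 185/18 = -79/9 ≈ -8.7778)
Y(k) = 4*(338 + k)/(43 + k) (Y(k) = 4*((k + 2*(-13)²)/(k + 43)) = 4*((k + 2*169)/(43 + k)) = 4*((k + 338)/(43 + k)) = 4*((338 + k)/(43 + k)) = 4*(338 + k)/(43 + k))
w + Y(-1*(-110)) = -79/9 + 4*(338 - 1*(-110))/(43 - 1*(-110)) = -79/9 + 4*(338 + 110)/(43 + 110) = -79/9 + 4*448/153 = -79/9 + 4*(1/153)*448 = -79/9 + 1792/153 = 449/153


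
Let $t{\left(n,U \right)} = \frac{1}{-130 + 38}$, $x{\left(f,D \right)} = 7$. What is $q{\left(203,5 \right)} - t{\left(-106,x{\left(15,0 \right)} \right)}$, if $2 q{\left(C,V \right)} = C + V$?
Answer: $\frac{9569}{92} \approx 104.01$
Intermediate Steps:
$t{\left(n,U \right)} = - \frac{1}{92}$ ($t{\left(n,U \right)} = \frac{1}{-92} = - \frac{1}{92}$)
$q{\left(C,V \right)} = \frac{C}{2} + \frac{V}{2}$ ($q{\left(C,V \right)} = \frac{C + V}{2} = \frac{C}{2} + \frac{V}{2}$)
$q{\left(203,5 \right)} - t{\left(-106,x{\left(15,0 \right)} \right)} = \left(\frac{1}{2} \cdot 203 + \frac{1}{2} \cdot 5\right) - - \frac{1}{92} = \left(\frac{203}{2} + \frac{5}{2}\right) + \frac{1}{92} = 104 + \frac{1}{92} = \frac{9569}{92}$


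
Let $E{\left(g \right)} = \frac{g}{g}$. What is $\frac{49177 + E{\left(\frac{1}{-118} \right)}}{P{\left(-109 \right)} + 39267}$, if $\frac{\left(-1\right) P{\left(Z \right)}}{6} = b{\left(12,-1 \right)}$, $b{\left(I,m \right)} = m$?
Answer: $\frac{49178}{39273} \approx 1.2522$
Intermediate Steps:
$E{\left(g \right)} = 1$
$P{\left(Z \right)} = 6$ ($P{\left(Z \right)} = \left(-6\right) \left(-1\right) = 6$)
$\frac{49177 + E{\left(\frac{1}{-118} \right)}}{P{\left(-109 \right)} + 39267} = \frac{49177 + 1}{6 + 39267} = \frac{49178}{39273}$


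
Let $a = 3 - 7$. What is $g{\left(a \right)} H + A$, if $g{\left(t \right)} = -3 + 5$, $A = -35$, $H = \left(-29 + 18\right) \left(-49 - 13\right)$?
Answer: $1329$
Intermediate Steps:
$H = 682$ ($H = \left(-11\right) \left(-62\right) = 682$)
$a = -4$ ($a = 3 - 7 = -4$)
$g{\left(t \right)} = 2$
$g{\left(a \right)} H + A = 2 \cdot 682 - 35 = 1364 - 35 = 1329$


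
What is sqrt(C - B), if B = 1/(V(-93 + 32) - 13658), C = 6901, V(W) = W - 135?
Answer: sqrt(1324531827570)/13854 ≈ 83.072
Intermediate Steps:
V(W) = -135 + W
B = -1/13854 (B = 1/((-135 + (-93 + 32)) - 13658) = 1/((-135 - 61) - 13658) = 1/(-196 - 13658) = 1/(-13854) = -1/13854 ≈ -7.2181e-5)
sqrt(C - B) = sqrt(6901 - 1*(-1/13854)) = sqrt(6901 + 1/13854) = sqrt(95606455/13854) = sqrt(1324531827570)/13854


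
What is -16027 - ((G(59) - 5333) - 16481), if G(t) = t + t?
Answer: 5669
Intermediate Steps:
G(t) = 2*t
-16027 - ((G(59) - 5333) - 16481) = -16027 - ((2*59 - 5333) - 16481) = -16027 - ((118 - 5333) - 16481) = -16027 - (-5215 - 16481) = -16027 - 1*(-21696) = -16027 + 21696 = 5669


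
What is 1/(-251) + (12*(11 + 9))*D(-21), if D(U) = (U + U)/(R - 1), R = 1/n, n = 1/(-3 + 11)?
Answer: -361441/251 ≈ -1440.0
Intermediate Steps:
n = ⅛ (n = 1/8 = ⅛ ≈ 0.12500)
R = 8 (R = 1/(⅛) = 8)
D(U) = 2*U/7 (D(U) = (U + U)/(8 - 1) = (2*U)/7 = (2*U)*(⅐) = 2*U/7)
1/(-251) + (12*(11 + 9))*D(-21) = 1/(-251) + (12*(11 + 9))*((2/7)*(-21)) = -1/251 + (12*20)*(-6) = -1/251 + 240*(-6) = -1/251 - 1440 = -361441/251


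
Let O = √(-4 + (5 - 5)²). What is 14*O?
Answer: 28*I ≈ 28.0*I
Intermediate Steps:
O = 2*I (O = √(-4 + 0²) = √(-4 + 0) = √(-4) = 2*I ≈ 2.0*I)
14*O = 14*(2*I) = 28*I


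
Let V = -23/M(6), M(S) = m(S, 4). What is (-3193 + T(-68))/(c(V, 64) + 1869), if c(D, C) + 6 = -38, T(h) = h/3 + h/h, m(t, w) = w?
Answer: -9644/5475 ≈ -1.7615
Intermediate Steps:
M(S) = 4
V = -23/4 ≈ -5.7500
T(h) = 1 + h/3 (T(h) = h*(1/3) + 1 = h/3 + 1 = 1 + h/3)
c(D, C) = -44 (c(D, C) = -6 - 38 = -44)
(-3193 + T(-68))/(c(V, 64) + 1869) = (-3193 + (1 + (1/3)*(-68)))/(-44 + 1869) = (-3193 + (1 - 68/3))/1825 = (-3193 - 65/3)*(1/1825) = -9644/3*1/1825 = -9644/5475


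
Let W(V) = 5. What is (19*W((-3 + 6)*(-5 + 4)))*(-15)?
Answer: -1425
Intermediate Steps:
(19*W((-3 + 6)*(-5 + 4)))*(-15) = (19*5)*(-15) = 95*(-15) = -1425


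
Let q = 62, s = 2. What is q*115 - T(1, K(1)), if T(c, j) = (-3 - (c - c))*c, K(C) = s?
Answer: 7133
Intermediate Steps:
K(C) = 2
T(c, j) = -3*c (T(c, j) = (-3 - 1*0)*c = (-3 + 0)*c = -3*c)
q*115 - T(1, K(1)) = 62*115 - (-3) = 7130 - 1*(-3) = 7130 + 3 = 7133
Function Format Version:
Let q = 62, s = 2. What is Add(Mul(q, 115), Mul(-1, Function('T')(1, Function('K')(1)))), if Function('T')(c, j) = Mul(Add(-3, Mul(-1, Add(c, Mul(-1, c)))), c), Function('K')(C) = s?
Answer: 7133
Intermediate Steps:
Function('K')(C) = 2
Function('T')(c, j) = Mul(-3, c) (Function('T')(c, j) = Mul(Add(-3, Mul(-1, 0)), c) = Mul(Add(-3, 0), c) = Mul(-3, c))
Add(Mul(q, 115), Mul(-1, Function('T')(1, Function('K')(1)))) = Add(Mul(62, 115), Mul(-1, Mul(-3, 1))) = Add(7130, Mul(-1, -3)) = Add(7130, 3) = 7133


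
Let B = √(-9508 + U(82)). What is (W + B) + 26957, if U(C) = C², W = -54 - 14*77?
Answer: 25825 + 4*I*√174 ≈ 25825.0 + 52.764*I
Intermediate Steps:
W = -1132 (W = -54 - 1078 = -1132)
B = 4*I*√174 (B = √(-9508 + 82²) = √(-9508 + 6724) = √(-2784) = 4*I*√174 ≈ 52.764*I)
(W + B) + 26957 = (-1132 + 4*I*√174) + 26957 = 25825 + 4*I*√174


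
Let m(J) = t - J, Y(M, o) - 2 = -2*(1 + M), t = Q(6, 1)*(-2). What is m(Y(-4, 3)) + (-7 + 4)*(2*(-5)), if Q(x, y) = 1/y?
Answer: 20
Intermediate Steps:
t = -2 (t = -2/1 = 1*(-2) = -2)
Y(M, o) = -2*M (Y(M, o) = 2 - 2*(1 + M) = 2 + (-2 - 2*M) = -2*M)
m(J) = -2 - J
m(Y(-4, 3)) + (-7 + 4)*(2*(-5)) = (-2 - (-2)*(-4)) + (-7 + 4)*(2*(-5)) = (-2 - 1*8) - 3*(-10) = (-2 - 8) + 30 = -10 + 30 = 20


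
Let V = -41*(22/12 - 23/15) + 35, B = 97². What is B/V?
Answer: 94090/227 ≈ 414.49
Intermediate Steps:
B = 9409
V = 227/10 (V = -41*(22*(1/12) - 23*1/15) + 35 = -41*(11/6 - 23/15) + 35 = -41*3/10 + 35 = -123/10 + 35 = 227/10 ≈ 22.700)
B/V = 9409/(227/10) = 9409*(10/227) = 94090/227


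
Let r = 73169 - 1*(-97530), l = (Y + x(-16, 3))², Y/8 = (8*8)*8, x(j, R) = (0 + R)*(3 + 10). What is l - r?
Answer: 16927526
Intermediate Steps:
x(j, R) = 13*R (x(j, R) = R*13 = 13*R)
Y = 4096 (Y = 8*((8*8)*8) = 8*(64*8) = 8*512 = 4096)
l = 17098225 (l = (4096 + 13*3)² = (4096 + 39)² = 4135² = 17098225)
r = 170699 (r = 73169 + 97530 = 170699)
l - r = 17098225 - 1*170699 = 17098225 - 170699 = 16927526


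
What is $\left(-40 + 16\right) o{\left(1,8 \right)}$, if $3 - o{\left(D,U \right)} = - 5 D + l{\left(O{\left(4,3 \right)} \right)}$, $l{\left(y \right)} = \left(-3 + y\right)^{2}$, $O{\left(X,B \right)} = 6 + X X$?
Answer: $8472$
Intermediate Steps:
$O{\left(X,B \right)} = 6 + X^{2}$
$o{\left(D,U \right)} = -358 + 5 D$ ($o{\left(D,U \right)} = 3 - \left(- 5 D + \left(-3 + \left(6 + 4^{2}\right)\right)^{2}\right) = 3 - \left(- 5 D + \left(-3 + \left(6 + 16\right)\right)^{2}\right) = 3 - \left(- 5 D + \left(-3 + 22\right)^{2}\right) = 3 - \left(- 5 D + 19^{2}\right) = 3 - \left(- 5 D + 361\right) = 3 - \left(361 - 5 D\right) = 3 + \left(-361 + 5 D\right) = -358 + 5 D$)
$\left(-40 + 16\right) o{\left(1,8 \right)} = \left(-40 + 16\right) \left(-358 + 5 \cdot 1\right) = - 24 \left(-358 + 5\right) = \left(-24\right) \left(-353\right) = 8472$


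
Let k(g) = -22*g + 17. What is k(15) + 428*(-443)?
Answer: -189917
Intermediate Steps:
k(g) = 17 - 22*g
k(15) + 428*(-443) = (17 - 22*15) + 428*(-443) = (17 - 330) - 189604 = -313 - 189604 = -189917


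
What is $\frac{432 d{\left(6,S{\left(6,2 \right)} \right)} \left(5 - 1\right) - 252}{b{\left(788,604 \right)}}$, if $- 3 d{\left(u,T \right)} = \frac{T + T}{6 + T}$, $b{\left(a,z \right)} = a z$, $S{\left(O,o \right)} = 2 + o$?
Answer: $- \frac{891}{594940} \approx -0.0014976$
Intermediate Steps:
$d{\left(u,T \right)} = - \frac{2 T}{3 \left(6 + T\right)}$ ($d{\left(u,T \right)} = - \frac{\left(T + T\right) \frac{1}{6 + T}}{3} = - \frac{2 T \frac{1}{6 + T}}{3} = - \frac{2 T}{3 \left(6 + T\right)}$)
$\frac{432 d{\left(6,S{\left(6,2 \right)} \right)} \left(5 - 1\right) - 252}{b{\left(788,604 \right)}} = \frac{432 - \frac{2 \left(2 + 2\right)}{18 + 3 \left(2 + 2\right)} \left(5 - 1\right) - 252}{788 \cdot 604} = \frac{432 \left(-2\right) 4 \frac{1}{18 + 3 \cdot 4} \cdot 4 - 252}{475952} = \left(432 \left(-2\right) 4 \frac{1}{18 + 12} \cdot 4 - 252\right) \frac{1}{475952} = \left(432 \left(-2\right) 4 \cdot \frac{1}{30} \cdot 4 - 252\right) \frac{1}{475952} = \left(432 \left(\left(- \frac{4}{15}\right) 4\right) - 252\right) \frac{1}{475952} = \left(432 \left(- \frac{16}{15}\right) - 252\right) \frac{1}{475952} = \left(- \frac{2304}{5} - 252\right) \frac{1}{475952} = \left(- \frac{3564}{5}\right) \frac{1}{475952} = - \frac{891}{594940}$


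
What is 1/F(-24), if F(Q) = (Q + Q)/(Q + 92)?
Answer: -17/12 ≈ -1.4167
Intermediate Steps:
F(Q) = 2*Q/(92 + Q) (F(Q) = (2*Q)/(92 + Q) = 2*Q/(92 + Q))
1/F(-24) = 1/(2*(-24)/(92 - 24)) = 1/(2*(-24)/68) = 1/(2*(-24)*(1/68)) = 1/(-12/17) = -17/12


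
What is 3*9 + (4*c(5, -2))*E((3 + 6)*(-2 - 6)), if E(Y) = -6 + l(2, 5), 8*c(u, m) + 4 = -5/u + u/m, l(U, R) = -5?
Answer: 273/4 ≈ 68.250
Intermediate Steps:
c(u, m) = -½ - 5/(8*u) + u/(8*m) (c(u, m) = -½ + (-5/u + u/m)/8 = -½ + (-5/(8*u) + u/(8*m)) = -½ - 5/(8*u) + u/(8*m))
E(Y) = -11 (E(Y) = -6 - 5 = -11)
3*9 + (4*c(5, -2))*E((3 + 6)*(-2 - 6)) = 3*9 + (4*(-½ - 5/8/5 + (⅛)*5/(-2)))*(-11) = 27 + (4*(-½ - 5/8*⅕ + (⅛)*5*(-½)))*(-11) = 27 + (4*(-½ - ⅛ - 5/16))*(-11) = 27 + (4*(-15/16))*(-11) = 27 - 15/4*(-11) = 27 + 165/4 = 273/4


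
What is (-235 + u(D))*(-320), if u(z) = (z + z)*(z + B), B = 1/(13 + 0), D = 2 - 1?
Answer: 968640/13 ≈ 74511.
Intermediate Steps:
D = 1
B = 1/13 ≈ 0.076923
u(z) = 2*z*(1/13 + z) (u(z) = (z + z)*(z + 1/13) = (2*z)*(1/13 + z) = 2*z*(1/13 + z))
(-235 + u(D))*(-320) = (-235 + (2/13)*1*(1 + 13*1))*(-320) = (-235 + (2/13)*1*(1 + 13))*(-320) = (-235 + (2/13)*1*14)*(-320) = (-235 + 28/13)*(-320) = -3027/13*(-320) = 968640/13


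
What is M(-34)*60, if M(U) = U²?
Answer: 69360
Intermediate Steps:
M(-34)*60 = (-34)²*60 = 1156*60 = 69360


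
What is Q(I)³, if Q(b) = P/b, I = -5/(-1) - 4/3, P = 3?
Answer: 729/1331 ≈ 0.54771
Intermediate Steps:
I = 11/3 (I = -5*(-1) - 4*⅓ = 5 - 4/3 = 11/3 ≈ 3.6667)
Q(b) = 3/b
Q(I)³ = (3/(11/3))³ = (3*(3/11))³ = (9/11)³ = 729/1331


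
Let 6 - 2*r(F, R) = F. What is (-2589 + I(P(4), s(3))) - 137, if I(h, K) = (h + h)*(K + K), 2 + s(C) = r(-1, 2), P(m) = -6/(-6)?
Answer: -2720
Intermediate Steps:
P(m) = 1 (P(m) = -6*(-1/6) = 1)
r(F, R) = 3 - F/2
s(C) = 3/2 (s(C) = -2 + (3 - 1/2*(-1)) = -2 + (3 + 1/2) = -2 + 7/2 = 3/2)
I(h, K) = 4*K*h (I(h, K) = (2*h)*(2*K) = 4*K*h)
(-2589 + I(P(4), s(3))) - 137 = (-2589 + 4*(3/2)*1) - 137 = (-2589 + 6) - 137 = -2583 - 137 = -2720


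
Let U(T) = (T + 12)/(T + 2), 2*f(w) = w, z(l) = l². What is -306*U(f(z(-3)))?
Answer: -10098/13 ≈ -776.77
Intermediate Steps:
f(w) = w/2
U(T) = (12 + T)/(2 + T)
-306*U(f(z(-3))) = -306*(12 + (½)*(-3)²)/(2 + (½)*(-3)²) = -306*(12 + (½)*9)/(2 + (½)*9) = -306*(12 + 9/2)/(2 + 9/2) = -306*33/(13/2*2) = -612*33/(13*2) = -306*33/13 = -10098/13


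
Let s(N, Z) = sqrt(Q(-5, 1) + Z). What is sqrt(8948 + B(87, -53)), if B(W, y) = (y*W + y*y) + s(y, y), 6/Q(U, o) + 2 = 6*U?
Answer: sqrt(28584 + I*sqrt(851))/2 ≈ 84.534 + 0.043136*I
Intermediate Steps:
Q(U, o) = 6/(-2 + 6*U)
s(N, Z) = sqrt(-3/16 + Z) (s(N, Z) = sqrt(3/(-1 + 3*(-5)) + Z) = sqrt(3/(-1 - 15) + Z) = sqrt(3/(-16) + Z) = sqrt(3*(-1/16) + Z) = sqrt(-3/16 + Z))
B(W, y) = y**2 + sqrt(-3 + 16*y)/4 + W*y (B(W, y) = (y*W + y*y) + sqrt(-3 + 16*y)/4 = (W*y + y**2) + sqrt(-3 + 16*y)/4 = (y**2 + W*y) + sqrt(-3 + 16*y)/4 = y**2 + sqrt(-3 + 16*y)/4 + W*y)
sqrt(8948 + B(87, -53)) = sqrt(8948 + ((-53)**2 + sqrt(-3 + 16*(-53))/4 + 87*(-53))) = sqrt(8948 + (2809 + sqrt(-3 - 848)/4 - 4611)) = sqrt(8948 + (2809 + sqrt(-851)/4 - 4611)) = sqrt(8948 + (2809 + (I*sqrt(851))/4 - 4611)) = sqrt(8948 + (2809 + I*sqrt(851)/4 - 4611)) = sqrt(8948 + (-1802 + I*sqrt(851)/4)) = sqrt(7146 + I*sqrt(851)/4)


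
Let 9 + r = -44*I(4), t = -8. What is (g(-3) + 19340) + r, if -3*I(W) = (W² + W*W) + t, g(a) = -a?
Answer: 19686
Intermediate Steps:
I(W) = 8/3 - 2*W²/3 (I(W) = -((W² + W*W) - 8)/3 = -((W² + W²) - 8)/3 = -(2*W² - 8)/3 = -(-8 + 2*W²)/3 = 8/3 - 2*W²/3)
r = 343 (r = -9 - 44*(8/3 - ⅔*4²) = -9 - 44*(8/3 - ⅔*16) = -9 - 44*(8/3 - 32/3) = -9 - 44*(-8) = -9 + 352 = 343)
(g(-3) + 19340) + r = (-1*(-3) + 19340) + 343 = (3 + 19340) + 343 = 19343 + 343 = 19686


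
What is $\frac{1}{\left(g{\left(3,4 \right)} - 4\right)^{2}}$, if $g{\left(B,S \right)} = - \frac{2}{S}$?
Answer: $\frac{4}{81} \approx 0.049383$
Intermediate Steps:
$\frac{1}{\left(g{\left(3,4 \right)} - 4\right)^{2}} = \frac{1}{\left(- \frac{2}{4} - 4\right)^{2}} = \frac{1}{\left(\left(-2\right) \frac{1}{4} - 4\right)^{2}} = \frac{1}{\left(- \frac{1}{2} - 4\right)^{2}} = \frac{1}{\left(- \frac{9}{2}\right)^{2}} = \frac{1}{\frac{81}{4}} = \frac{4}{81}$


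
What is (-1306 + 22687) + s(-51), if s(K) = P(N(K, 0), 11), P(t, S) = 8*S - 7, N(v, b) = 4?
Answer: 21462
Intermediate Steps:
P(t, S) = -7 + 8*S
s(K) = 81 (s(K) = -7 + 8*11 = -7 + 88 = 81)
(-1306 + 22687) + s(-51) = (-1306 + 22687) + 81 = 21381 + 81 = 21462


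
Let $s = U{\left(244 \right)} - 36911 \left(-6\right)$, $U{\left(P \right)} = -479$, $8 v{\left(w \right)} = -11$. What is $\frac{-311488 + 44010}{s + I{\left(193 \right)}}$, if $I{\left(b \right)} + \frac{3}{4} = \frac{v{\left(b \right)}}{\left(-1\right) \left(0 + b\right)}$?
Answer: $- \frac{412986032}{341202781} \approx -1.2104$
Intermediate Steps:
$v{\left(w \right)} = - \frac{11}{8}$ ($v{\left(w \right)} = \frac{1}{8} \left(-11\right) = - \frac{11}{8}$)
$s = 220987$ ($s = -479 - 36911 \left(-6\right) = -479 - -221466 = -479 + 221466 = 220987$)
$I{\left(b \right)} = - \frac{3}{4} + \frac{11}{8 b}$ ($I{\left(b \right)} = - \frac{3}{4} - \frac{11}{8 \left(- (0 + b)\right)} = - \frac{3}{4} - \frac{11}{8 \left(- b\right)} = - \frac{3}{4} - \frac{11 \left(- \frac{1}{b}\right)}{8} = - \frac{3}{4} + \frac{11}{8 b}$)
$\frac{-311488 + 44010}{s + I{\left(193 \right)}} = \frac{-311488 + 44010}{220987 + \frac{11 - 1158}{8 \cdot 193}} = - \frac{267478}{220987 + \frac{1}{8} \cdot \frac{1}{193} \left(11 - 1158\right)} = - \frac{267478}{220987 + \frac{1}{8} \cdot \frac{1}{193} \left(-1147\right)} = - \frac{267478}{220987 - \frac{1147}{1544}} = - \frac{267478}{\frac{341202781}{1544}} = \left(-267478\right) \frac{1544}{341202781} = - \frac{412986032}{341202781}$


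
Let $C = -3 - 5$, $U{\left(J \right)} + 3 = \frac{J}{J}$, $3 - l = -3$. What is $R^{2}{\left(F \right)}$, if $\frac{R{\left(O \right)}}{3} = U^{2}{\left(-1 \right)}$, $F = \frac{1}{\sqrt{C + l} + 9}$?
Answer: $144$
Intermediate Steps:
$l = 6$ ($l = 3 - -3 = 3 + 3 = 6$)
$U{\left(J \right)} = -2$ ($U{\left(J \right)} = -3 + \frac{J}{J} = -3 + 1 = -2$)
$C = -8$ ($C = -3 - 5 = -8$)
$F = \frac{1}{9 + i \sqrt{2}}$ ($F = \frac{1}{\sqrt{-8 + 6} + 9} = \frac{1}{\sqrt{-2} + 9} = \frac{1}{i \sqrt{2} + 9} = \frac{1}{9 + i \sqrt{2}} \approx 0.10843 - 0.017039 i$)
$R{\left(O \right)} = 12$ ($R{\left(O \right)} = 3 \left(-2\right)^{2} = 3 \cdot 4 = 12$)
$R^{2}{\left(F \right)} = 12^{2} = 144$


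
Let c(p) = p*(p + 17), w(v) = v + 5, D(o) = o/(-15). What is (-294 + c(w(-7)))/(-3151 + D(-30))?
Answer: 324/3149 ≈ 0.10289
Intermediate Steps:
D(o) = -o/15 (D(o) = o*(-1/15) = -o/15)
w(v) = 5 + v
c(p) = p*(17 + p)
(-294 + c(w(-7)))/(-3151 + D(-30)) = (-294 + (5 - 7)*(17 + (5 - 7)))/(-3151 - 1/15*(-30)) = (-294 - 2*(17 - 2))/(-3151 + 2) = (-294 - 2*15)/(-3149) = (-294 - 30)*(-1/3149) = -324*(-1/3149) = 324/3149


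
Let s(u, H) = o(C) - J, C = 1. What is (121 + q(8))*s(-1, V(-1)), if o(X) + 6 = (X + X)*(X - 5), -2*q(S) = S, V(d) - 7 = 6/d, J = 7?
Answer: -2457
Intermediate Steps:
V(d) = 7 + 6/d
q(S) = -S/2
o(X) = -6 + 2*X*(-5 + X) (o(X) = -6 + (X + X)*(X - 5) = -6 + (2*X)*(-5 + X) = -6 + 2*X*(-5 + X))
s(u, H) = -21 (s(u, H) = (-6 - 10*1 + 2*1²) - 1*7 = (-6 - 10 + 2*1) - 7 = (-6 - 10 + 2) - 7 = -14 - 7 = -21)
(121 + q(8))*s(-1, V(-1)) = (121 - ½*8)*(-21) = (121 - 4)*(-21) = 117*(-21) = -2457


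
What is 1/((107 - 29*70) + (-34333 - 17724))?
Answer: -1/53980 ≈ -1.8525e-5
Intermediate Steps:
1/((107 - 29*70) + (-34333 - 17724)) = 1/((107 - 2030) - 52057) = 1/(-1923 - 52057) = 1/(-53980) = -1/53980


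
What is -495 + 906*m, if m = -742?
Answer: -672747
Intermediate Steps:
-495 + 906*m = -495 + 906*(-742) = -495 - 672252 = -672747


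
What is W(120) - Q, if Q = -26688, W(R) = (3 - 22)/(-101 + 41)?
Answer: 1601299/60 ≈ 26688.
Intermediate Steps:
W(R) = 19/60 (W(R) = -19/(-60) = -19*(-1/60) = 19/60)
W(120) - Q = 19/60 - 1*(-26688) = 19/60 + 26688 = 1601299/60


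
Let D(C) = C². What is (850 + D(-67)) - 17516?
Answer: -12177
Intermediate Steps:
(850 + D(-67)) - 17516 = (850 + (-67)²) - 17516 = (850 + 4489) - 17516 = 5339 - 17516 = -12177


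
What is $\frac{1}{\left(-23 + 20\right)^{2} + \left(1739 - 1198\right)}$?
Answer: $\frac{1}{550} \approx 0.0018182$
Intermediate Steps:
$\frac{1}{\left(-23 + 20\right)^{2} + \left(1739 - 1198\right)} = \frac{1}{\left(-3\right)^{2} + 541} = \frac{1}{9 + 541} = \frac{1}{550}$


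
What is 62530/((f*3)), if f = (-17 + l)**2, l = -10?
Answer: 62530/2187 ≈ 28.592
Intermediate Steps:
f = 729 (f = (-17 - 10)**2 = (-27)**2 = 729)
62530/((f*3)) = 62530/((729*3)) = 62530/2187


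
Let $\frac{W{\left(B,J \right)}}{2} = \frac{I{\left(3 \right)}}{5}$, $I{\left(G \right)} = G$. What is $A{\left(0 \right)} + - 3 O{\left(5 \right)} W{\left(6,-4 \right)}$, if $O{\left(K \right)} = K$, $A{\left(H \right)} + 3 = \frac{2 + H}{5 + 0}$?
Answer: $- \frac{103}{5} \approx -20.6$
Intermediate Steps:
$A{\left(H \right)} = - \frac{13}{5} + \frac{H}{5}$ ($A{\left(H \right)} = -3 + \frac{2 + H}{5 + 0} = -3 + \frac{2 + H}{5} = -3 + \left(2 + H\right) \frac{1}{5} = -3 + \left(\frac{2}{5} + \frac{H}{5}\right) = - \frac{13}{5} + \frac{H}{5}$)
$W{\left(B,J \right)} = \frac{6}{5}$ ($W{\left(B,J \right)} = 2 \cdot \frac{3}{5} = \frac{6}{5}$)
$A{\left(0 \right)} + - 3 O{\left(5 \right)} W{\left(6,-4 \right)} = \left(- \frac{13}{5} + \frac{1}{5} \cdot 0\right) + \left(-3\right) 5 \cdot \frac{6}{5} = \left(- \frac{13}{5} + 0\right) - 18 = - \frac{13}{5} - 18 = - \frac{103}{5}$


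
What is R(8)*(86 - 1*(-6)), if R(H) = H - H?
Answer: 0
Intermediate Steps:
R(H) = 0
R(8)*(86 - 1*(-6)) = 0*(86 - 1*(-6)) = 0*(86 + 6) = 0*92 = 0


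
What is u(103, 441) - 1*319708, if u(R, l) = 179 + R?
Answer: -319426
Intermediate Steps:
u(103, 441) - 1*319708 = (179 + 103) - 1*319708 = 282 - 319708 = -319426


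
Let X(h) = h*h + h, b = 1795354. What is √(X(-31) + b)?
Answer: 2*√449071 ≈ 1340.3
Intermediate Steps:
X(h) = h + h² (X(h) = h² + h = h + h²)
√(X(-31) + b) = √(-31*(1 - 31) + 1795354) = √(-31*(-30) + 1795354) = √(930 + 1795354) = √1796284 = 2*√449071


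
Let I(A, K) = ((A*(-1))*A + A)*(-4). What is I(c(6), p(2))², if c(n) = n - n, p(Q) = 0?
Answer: 0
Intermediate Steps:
c(n) = 0
I(A, K) = -4*A + 4*A² (I(A, K) = ((-A)*A + A)*(-4) = (-A² + A)*(-4) = (A - A²)*(-4) = -4*A + 4*A²)
I(c(6), p(2))² = (4*0*(-1 + 0))² = (4*0*(-1))² = 0² = 0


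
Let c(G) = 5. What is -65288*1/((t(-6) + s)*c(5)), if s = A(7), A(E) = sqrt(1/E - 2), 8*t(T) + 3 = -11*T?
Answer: -230336064/143075 + 4178432*I*sqrt(91)/143075 ≈ -1609.9 + 278.59*I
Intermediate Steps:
t(T) = -3/8 - 11*T/8 (t(T) = -3/8 + (-11*T)/8 = -3/8 - 11*T/8)
A(E) = sqrt(-2 + 1/E) (A(E) = sqrt(1/E - 2) = sqrt(-2 + 1/E))
s = I*sqrt(91)/7 (s = sqrt(-2 + 1/7) = sqrt(-13/7) = I*sqrt(91)/7 ≈ 1.3628*I)
-65288*1/((t(-6) + s)*c(5)) = -65288*1/(5*((-3/8 - 11/8*(-6)) + I*sqrt(91)/7)) = -65288*1/(5*((-3/8 + 33/4) + I*sqrt(91)/7)) = -65288*1/(5*(63/8 + I*sqrt(91)/7)) = -65288/(315/8 + 5*I*sqrt(91)/7)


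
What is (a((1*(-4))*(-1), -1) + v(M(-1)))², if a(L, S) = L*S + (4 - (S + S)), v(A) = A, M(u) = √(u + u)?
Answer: (2 + I*√2)² ≈ 2.0 + 5.6569*I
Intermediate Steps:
M(u) = √2*√u (M(u) = √(2*u) = √2*√u)
a(L, S) = 4 - 2*S + L*S (a(L, S) = L*S + (4 - 2*S) = 4 - 2*S + L*S)
(a((1*(-4))*(-1), -1) + v(M(-1)))² = ((4 - 2*(-1) + ((1*(-4))*(-1))*(-1)) + √2*√(-1))² = ((4 + 2 - 4*(-1)*(-1)) + √2*I)² = ((4 + 2 + 4*(-1)) + I*√2)² = ((4 + 2 - 4) + I*√2)² = (2 + I*√2)²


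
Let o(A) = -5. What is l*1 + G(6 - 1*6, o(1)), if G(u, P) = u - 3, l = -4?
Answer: -7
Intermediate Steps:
G(u, P) = -3 + u
l*1 + G(6 - 1*6, o(1)) = -4*1 + (-3 + (6 - 1*6)) = -4 + (-3 + (6 - 6)) = -4 + (-3 + 0) = -4 - 3 = -7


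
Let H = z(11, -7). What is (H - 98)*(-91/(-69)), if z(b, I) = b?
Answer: -2639/23 ≈ -114.74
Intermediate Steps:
H = 11
(H - 98)*(-91/(-69)) = (11 - 98)*(-91/(-69)) = -(-7917)*(-1)/69 = -87*91/69 = -2639/23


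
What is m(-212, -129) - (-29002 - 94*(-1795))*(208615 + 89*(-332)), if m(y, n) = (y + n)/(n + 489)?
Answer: -9007442559701/360 ≈ -2.5021e+10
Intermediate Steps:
m(y, n) = (n + y)/(489 + n)
m(-212, -129) - (-29002 - 94*(-1795))*(208615 + 89*(-332)) = (-129 - 212)/(489 - 129) - (-29002 - 94*(-1795))*(208615 + 89*(-332)) = -341/360 - (-29002 + 168730)*(208615 - 29548) = (1/360)*(-341) - 139728*179067 = -341/360 - 1*25020673776 = -341/360 - 25020673776 = -9007442559701/360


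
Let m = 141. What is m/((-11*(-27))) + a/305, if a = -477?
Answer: -32888/30195 ≈ -1.0892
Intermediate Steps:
m/((-11*(-27))) + a/305 = 141/((-11*(-27))) - 477/305 = 141/297 - 477*1/305 = 141*(1/297) - 477/305 = 47/99 - 477/305 = -32888/30195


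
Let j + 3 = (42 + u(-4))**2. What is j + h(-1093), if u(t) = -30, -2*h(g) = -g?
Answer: -811/2 ≈ -405.50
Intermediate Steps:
h(g) = g/2 (h(g) = -(-1)*g/2 = g/2)
j = 141 (j = -3 + (42 - 30)**2 = -3 + 12**2 = -3 + 144 = 141)
j + h(-1093) = 141 + (1/2)*(-1093) = 141 - 1093/2 = -811/2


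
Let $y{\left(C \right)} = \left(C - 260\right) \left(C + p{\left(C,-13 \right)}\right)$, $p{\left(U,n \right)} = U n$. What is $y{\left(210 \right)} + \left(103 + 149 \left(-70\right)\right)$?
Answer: $115673$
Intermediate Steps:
$y{\left(C \right)} = - 12 C \left(-260 + C\right)$ ($y{\left(C \right)} = \left(C - 260\right) \left(C + C \left(-13\right)\right) = \left(-260 + C\right) \left(C - 13 C\right) = \left(-260 + C\right) \left(- 12 C\right) = - 12 C \left(-260 + C\right)$)
$y{\left(210 \right)} + \left(103 + 149 \left(-70\right)\right) = 12 \cdot 210 \left(260 - 210\right) + \left(103 + 149 \left(-70\right)\right) = 12 \cdot 210 \left(260 - 210\right) + \left(103 - 10430\right) = 12 \cdot 210 \cdot 50 - 10327 = 126000 - 10327 = 115673$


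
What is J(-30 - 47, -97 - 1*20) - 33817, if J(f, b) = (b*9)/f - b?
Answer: -2593847/77 ≈ -33686.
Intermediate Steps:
J(f, b) = -b + 9*b/f (J(f, b) = (9*b)/f - b = 9*b/f - b = -b + 9*b/f)
J(-30 - 47, -97 - 1*20) - 33817 = (-97 - 1*20)*(9 - (-30 - 47))/(-30 - 47) - 33817 = (-97 - 20)*(9 - 1*(-77))/(-77) - 33817 = -117*(-1/77)*(9 + 77) - 33817 = -117*(-1/77)*86 - 33817 = 10062/77 - 33817 = -2593847/77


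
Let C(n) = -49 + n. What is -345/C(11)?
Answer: 345/38 ≈ 9.0789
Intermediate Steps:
-345/C(11) = -345/(-49 + 11) = -345/(-38) = -345*(-1/38) = 345/38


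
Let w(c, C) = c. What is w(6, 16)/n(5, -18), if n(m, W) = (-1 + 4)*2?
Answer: 1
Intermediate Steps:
n(m, W) = 6 (n(m, W) = 3*2 = 6)
w(6, 16)/n(5, -18) = 6/6 = 6*(⅙) = 1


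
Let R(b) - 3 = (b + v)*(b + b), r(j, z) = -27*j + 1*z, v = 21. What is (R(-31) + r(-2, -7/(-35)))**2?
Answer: 11464996/25 ≈ 4.5860e+5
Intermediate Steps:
r(j, z) = z - 27*j (r(j, z) = -27*j + z = z - 27*j)
R(b) = 3 + 2*b*(21 + b) (R(b) = 3 + (b + 21)*(b + b) = 3 + (21 + b)*(2*b) = 3 + 2*b*(21 + b))
(R(-31) + r(-2, -7/(-35)))**2 = ((3 + 2*(-31)**2 + 42*(-31)) + (-7/(-35) - 27*(-2)))**2 = ((3 + 2*961 - 1302) + (-7*(-1/35) + 54))**2 = ((3 + 1922 - 1302) + (1/5 + 54))**2 = (623 + 271/5)**2 = (3386/5)**2 = 11464996/25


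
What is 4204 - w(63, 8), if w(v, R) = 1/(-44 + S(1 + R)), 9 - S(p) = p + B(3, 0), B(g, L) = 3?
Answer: 197589/47 ≈ 4204.0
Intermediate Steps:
S(p) = 6 - p (S(p) = 9 - (p + 3) = 9 - (3 + p) = 9 + (-3 - p) = 6 - p)
w(v, R) = 1/(-39 - R) (w(v, R) = 1/(-44 + (6 - (1 + R))) = 1/(-44 + (6 + (-1 - R))) = 1/(-44 + (5 - R)) = 1/(-39 - R))
4204 - w(63, 8) = 4204 - (-1)/(39 + 8) = 4204 - (-1)/47 = 4204 - 1*(-1/47) = 4204 + 1/47 = 197589/47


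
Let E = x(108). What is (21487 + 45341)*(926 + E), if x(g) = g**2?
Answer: 841364520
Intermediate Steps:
E = 11664 (E = 108**2 = 11664)
(21487 + 45341)*(926 + E) = (21487 + 45341)*(926 + 11664) = 66828*12590 = 841364520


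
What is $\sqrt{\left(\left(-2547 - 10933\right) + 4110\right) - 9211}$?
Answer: $i \sqrt{18581} \approx 136.31 i$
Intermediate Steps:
$\sqrt{\left(\left(-2547 - 10933\right) + 4110\right) - 9211} = \sqrt{\left(-13480 + 4110\right) - 9211} = \sqrt{-9370 - 9211} = \sqrt{-18581} = i \sqrt{18581}$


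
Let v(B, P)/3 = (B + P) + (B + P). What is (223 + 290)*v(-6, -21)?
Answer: -83106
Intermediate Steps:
v(B, P) = 6*B + 6*P (v(B, P) = 3*((B + P) + (B + P)) = 3*(2*B + 2*P) = 6*B + 6*P)
(223 + 290)*v(-6, -21) = (223 + 290)*(6*(-6) + 6*(-21)) = 513*(-36 - 126) = 513*(-162) = -83106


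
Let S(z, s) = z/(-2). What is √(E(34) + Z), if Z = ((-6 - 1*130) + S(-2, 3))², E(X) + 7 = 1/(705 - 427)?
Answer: √1407960190/278 ≈ 134.97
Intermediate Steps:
E(X) = -1945/278 (E(X) = -7 + 1/(705 - 427) = -7 + 1/278 = -1945/278)
S(z, s) = -z/2 (S(z, s) = z*(-½) = -z/2)
Z = 18225 (Z = ((-6 - 1*130) - ½*(-2))² = ((-6 - 130) + 1)² = (-136 + 1)² = (-135)² = 18225)
√(E(34) + Z) = √(-1945/278 + 18225) = √(5064605/278) = √1407960190/278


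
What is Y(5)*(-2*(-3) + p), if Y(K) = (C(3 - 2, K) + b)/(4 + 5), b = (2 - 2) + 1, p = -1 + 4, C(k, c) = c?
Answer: 6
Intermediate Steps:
p = 3
b = 1 (b = 0 + 1 = 1)
Y(K) = 1/9 + K/9 (Y(K) = (K + 1)/(4 + 5) = (1 + K)/9 = (1 + K)*(1/9) = 1/9 + K/9)
Y(5)*(-2*(-3) + p) = (1/9 + (1/9)*5)*(-2*(-3) + 3) = (1/9 + 5/9)*(6 + 3) = (2/3)*9 = 6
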